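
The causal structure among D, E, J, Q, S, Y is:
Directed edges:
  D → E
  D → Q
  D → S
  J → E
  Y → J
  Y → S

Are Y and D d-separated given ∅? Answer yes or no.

Yes — Y ⊥ D | ∅.

Bayes-Ball from Y | ∅ reaches {E,J,S}.
D ∉ reach(Y|∅) ⇒ Y ⊥ D | ∅.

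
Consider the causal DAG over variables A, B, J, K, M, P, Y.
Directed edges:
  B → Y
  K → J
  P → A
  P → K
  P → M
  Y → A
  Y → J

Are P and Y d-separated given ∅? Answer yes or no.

Bayes-Ball from P | ∅ reaches {A,J,K,M}.
Y ∉ reach(P|∅) ⇒ P ⊥ Y | ∅.

Yes — P ⊥ Y | ∅.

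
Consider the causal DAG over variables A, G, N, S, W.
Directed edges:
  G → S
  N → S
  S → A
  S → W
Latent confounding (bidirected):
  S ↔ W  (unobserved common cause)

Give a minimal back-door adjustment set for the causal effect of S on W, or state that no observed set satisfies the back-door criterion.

desc(S)\{S}={A,W}; candidates ⊆ {G,N}.
S↔W: latent back-door arc(s) into S.
size 0: {}; under {} S still reaches {G,N,W} ∋ W.
size 1: {G}, {N}; under {G} S still reaches {N,W} ∋ W.
size 2: {G,N}; under {G,N} S still reaches {W} ∋ W.
S↔W cannot be blocked by any observed set — no back-door set.

S→W: no observed back-door set.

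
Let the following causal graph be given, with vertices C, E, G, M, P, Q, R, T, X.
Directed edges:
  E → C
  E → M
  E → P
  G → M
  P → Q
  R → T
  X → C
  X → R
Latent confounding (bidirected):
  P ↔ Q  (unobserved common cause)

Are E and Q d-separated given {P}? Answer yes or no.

No — E and Q are d-connected given {P}.

Bayes-Ball from E | {P} reaches {C,M,Q}.
Q ∈ reach(E|{P}) ⇒ E ⊥̸ Q | {P}.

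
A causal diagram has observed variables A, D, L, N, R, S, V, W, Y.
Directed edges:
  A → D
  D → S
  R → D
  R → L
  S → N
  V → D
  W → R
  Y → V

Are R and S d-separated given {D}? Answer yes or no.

Yes — R ⊥ S | {D}.

Bayes-Ball from R | {D} reaches {A,L,V,W,Y}.
S ∉ reach(R|{D}) ⇒ R ⊥ S | {D}.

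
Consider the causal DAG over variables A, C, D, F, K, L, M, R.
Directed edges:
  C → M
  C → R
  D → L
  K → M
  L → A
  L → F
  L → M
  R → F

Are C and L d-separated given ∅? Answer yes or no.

Yes — C ⊥ L | ∅.

Bayes-Ball from C | ∅ reaches {F,M,R}.
L ∉ reach(C|∅) ⇒ C ⊥ L | ∅.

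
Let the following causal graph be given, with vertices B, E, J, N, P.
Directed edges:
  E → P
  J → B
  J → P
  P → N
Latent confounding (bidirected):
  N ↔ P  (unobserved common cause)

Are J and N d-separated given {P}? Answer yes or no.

Bayes-Ball from J | {P} reaches {B,E,N}.
N ∈ reach(J|{P}) ⇒ J ⊥̸ N | {P}.

No — J and N are d-connected given {P}.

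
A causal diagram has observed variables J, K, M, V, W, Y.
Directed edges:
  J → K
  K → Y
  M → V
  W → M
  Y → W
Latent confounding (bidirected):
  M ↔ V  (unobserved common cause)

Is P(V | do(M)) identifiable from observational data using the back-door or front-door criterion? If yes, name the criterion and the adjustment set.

desc(M)\{M}={V}; candidates ⊆ {J,K,W,Y}.
M↔V: latent back-door arc(s) into M.
size 0: {}; under {} M still reaches {J,K,V,W,Y} ∋ V.
size 1: {J}, {K}, {W} …(+1); under {J} M still reaches {K,V,W,Y} ∋ V.
size 2: {J,K}, {J,W}, {J,Y} …(+3); under {J,K} M still reaches {V,W,Y} ∋ V.
M↔V cannot be blocked by any observed set — no back-door set.
No mediator lies on a directed M→…→V path.
Neither criterion identifies P(V|do(M)) in this graph.

P(V|do(M)): not identifiable (no BD/FD set).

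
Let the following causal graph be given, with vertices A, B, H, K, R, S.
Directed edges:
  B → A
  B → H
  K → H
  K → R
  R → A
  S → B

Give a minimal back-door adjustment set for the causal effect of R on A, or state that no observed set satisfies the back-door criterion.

R→A: minimal back-door set ∅.

desc(R)\{R}={A}; candidates ⊆ {B,H,K,S}.
∅: R⊥A given ∅ in G with R→· removed — back-door holds.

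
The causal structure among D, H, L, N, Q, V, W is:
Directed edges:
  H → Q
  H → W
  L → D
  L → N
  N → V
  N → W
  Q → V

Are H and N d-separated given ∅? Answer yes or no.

Bayes-Ball from H | ∅ reaches {Q,V,W}.
N ∉ reach(H|∅) ⇒ H ⊥ N | ∅.

Yes — H ⊥ N | ∅.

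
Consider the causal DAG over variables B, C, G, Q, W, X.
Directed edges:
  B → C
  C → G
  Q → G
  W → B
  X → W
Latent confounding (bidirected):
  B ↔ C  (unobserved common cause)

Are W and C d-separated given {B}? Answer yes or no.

No — W and C are d-connected given {B}.

Bayes-Ball from W | {B} reaches {C,G,X}.
C ∈ reach(W|{B}) ⇒ W ⊥̸ C | {B}.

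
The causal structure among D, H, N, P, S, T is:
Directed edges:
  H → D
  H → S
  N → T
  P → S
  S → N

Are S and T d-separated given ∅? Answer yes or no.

Bayes-Ball from S | ∅ reaches {D,H,N,P,T}.
T ∈ reach(S|∅) ⇒ S ⊥̸ T | ∅.

No — S and T are d-connected given ∅.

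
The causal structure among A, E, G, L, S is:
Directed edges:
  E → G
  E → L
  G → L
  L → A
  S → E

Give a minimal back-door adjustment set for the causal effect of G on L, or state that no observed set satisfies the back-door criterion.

desc(G)\{G}={A,L}; candidates ⊆ {E,S}.
size 0: {}; under {} G still reaches {A,E,L,S} ∋ L.
{E}: G⊥L given {E} in G with G→· removed — back-door holds.

G→L: minimal back-door set {E}.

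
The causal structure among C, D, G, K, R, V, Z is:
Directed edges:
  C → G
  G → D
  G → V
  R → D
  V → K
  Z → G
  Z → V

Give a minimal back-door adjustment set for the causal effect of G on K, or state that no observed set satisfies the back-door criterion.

desc(G)\{G}={D,K,V}; candidates ⊆ {C,R,Z}.
size 0: {}; under {} G still reaches {C,K,V,Z} ∋ K.
{Z}: G⊥K given {Z} in G with G→· removed — back-door holds.

G→K: minimal back-door set {Z}.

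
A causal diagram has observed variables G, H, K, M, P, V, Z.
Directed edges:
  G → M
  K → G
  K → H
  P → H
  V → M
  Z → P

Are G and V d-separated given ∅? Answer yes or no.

Yes — G ⊥ V | ∅.

Bayes-Ball from G | ∅ reaches {H,K,M}.
V ∉ reach(G|∅) ⇒ G ⊥ V | ∅.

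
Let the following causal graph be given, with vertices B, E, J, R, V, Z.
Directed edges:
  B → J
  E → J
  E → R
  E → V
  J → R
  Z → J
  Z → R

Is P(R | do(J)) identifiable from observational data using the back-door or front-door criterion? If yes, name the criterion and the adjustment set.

desc(J)\{J}={R}; candidates ⊆ {B,E,V,Z}.
size 0: {}; under {} J still reaches {B,E,R,V,Z} ∋ R.
size 1: {B}, {E}, {V} …(+1); under {B} J still reaches {E,R,V,Z} ∋ R.
{E,Z}: J⊥R given {E,Z} in G with J→· removed — back-door holds.
P(R|do(J)) = Σ_{E,Z} P(R|J,E,Z)·P(E,Z).

P(R|do(J)): backdoor, adjust for {E, Z}.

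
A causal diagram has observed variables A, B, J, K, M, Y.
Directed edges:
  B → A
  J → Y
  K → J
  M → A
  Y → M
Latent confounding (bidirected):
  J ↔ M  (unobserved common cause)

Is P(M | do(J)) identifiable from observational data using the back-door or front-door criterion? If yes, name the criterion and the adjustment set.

desc(J)\{J}={A,M,Y}; candidates ⊆ {B,K}.
J↔M: latent back-door arc(s) into J.
size 0: {}; under {} J still reaches {A,K,M} ∋ M.
size 1: {B}, {K}; under {B} J still reaches {A,K,M} ∋ M.
size 2: {B,K}; under {B,K} J still reaches {A,M} ∋ M.
J↔M cannot be blocked by any observed set — no back-door set.
{Y}: (i) intercepts every directed J→M path; (ii) no back-door J→{Y}; (iii) {J} blocks every back-door {Y}→M. Front-door holds.
P(M|do(J)) = Σ_{Y} P(Y|J) Σ_{J'} P(M|Y,J')P(J').

P(M|do(J)): frontdoor, adjust for {Y}.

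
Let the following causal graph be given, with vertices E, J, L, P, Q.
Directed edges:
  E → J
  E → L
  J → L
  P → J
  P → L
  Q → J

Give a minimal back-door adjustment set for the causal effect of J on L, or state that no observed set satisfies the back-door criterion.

desc(J)\{J}={L}; candidates ⊆ {E,P,Q}.
size 0: {}; under {} J still reaches {E,L,P,Q} ∋ L.
size 1: {E}, {P}, {Q}; under {E} J still reaches {L,P,Q} ∋ L.
{E,P}: J⊥L given {E,P} in G with J→· removed — back-door holds.

J→L: minimal back-door set {E, P}.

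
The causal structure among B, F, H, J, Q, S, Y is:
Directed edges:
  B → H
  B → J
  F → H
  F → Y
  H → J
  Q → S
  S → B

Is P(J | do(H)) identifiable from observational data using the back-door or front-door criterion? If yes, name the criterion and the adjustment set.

desc(H)\{H}={J}; candidates ⊆ {B,F,Q,S,Y}.
size 0: {}; under {} H still reaches {B,F,J,Q,S,Y} ∋ J.
{B}: H⊥J given {B} in G with H→· removed — back-door holds.
P(J|do(H)) = Σ_{B} P(J|H,B)·P(B).

P(J|do(H)): backdoor, adjust for {B}.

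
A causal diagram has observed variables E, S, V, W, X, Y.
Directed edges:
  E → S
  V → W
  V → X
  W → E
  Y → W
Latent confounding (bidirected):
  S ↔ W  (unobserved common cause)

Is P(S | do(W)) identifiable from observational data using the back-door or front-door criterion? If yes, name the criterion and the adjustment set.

desc(W)\{W}={E,S}; candidates ⊆ {V,X,Y}.
W↔S: latent back-door arc(s) into W.
size 0: {}; under {} W still reaches {S,V,X,Y} ∋ S.
size 1: {V}, {X}, {Y}; under {V} W still reaches {S,Y} ∋ S.
size 2: {V,X}, {V,Y}, {X,Y}; under {V,X} W still reaches {S,Y} ∋ S.
W↔S cannot be blocked by any observed set — no back-door set.
{E}: (i) intercepts every directed W→S path; (ii) no back-door W→{E}; (iii) {W} blocks every back-door {E}→S. Front-door holds.
P(S|do(W)) = Σ_{E} P(E|W) Σ_{W'} P(S|E,W')P(W').

P(S|do(W)): frontdoor, adjust for {E}.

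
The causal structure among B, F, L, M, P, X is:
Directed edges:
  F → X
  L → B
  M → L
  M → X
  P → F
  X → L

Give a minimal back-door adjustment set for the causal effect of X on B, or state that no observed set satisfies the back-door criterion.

X→B: minimal back-door set {M}.

desc(X)\{X}={B,L}; candidates ⊆ {F,M,P}.
size 0: {}; under {} X still reaches {B,F,L,M,P} ∋ B.
{M}: X⊥B given {M} in G with X→· removed — back-door holds.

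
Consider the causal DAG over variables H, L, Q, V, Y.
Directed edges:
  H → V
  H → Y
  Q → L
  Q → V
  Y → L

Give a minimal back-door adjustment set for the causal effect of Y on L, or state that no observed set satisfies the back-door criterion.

desc(Y)\{Y}={L}; candidates ⊆ {H,Q,V}.
∅: Y⊥L given ∅ in G with Y→· removed — back-door holds.

Y→L: minimal back-door set ∅.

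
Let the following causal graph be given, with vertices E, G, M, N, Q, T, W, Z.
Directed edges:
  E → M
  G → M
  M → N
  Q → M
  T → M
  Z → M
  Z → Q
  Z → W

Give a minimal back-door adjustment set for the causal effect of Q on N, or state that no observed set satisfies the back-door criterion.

desc(Q)\{Q}={M,N}; candidates ⊆ {E,G,T,W,Z}.
size 0: {}; under {} Q still reaches {M,N,W,Z} ∋ N.
{Z}: Q⊥N given {Z} in G with Q→· removed — back-door holds.

Q→N: minimal back-door set {Z}.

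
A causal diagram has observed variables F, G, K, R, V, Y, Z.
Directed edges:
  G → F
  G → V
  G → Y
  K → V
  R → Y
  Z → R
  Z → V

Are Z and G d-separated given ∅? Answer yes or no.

Yes — Z ⊥ G | ∅.

Bayes-Ball from Z | ∅ reaches {R,V,Y}.
G ∉ reach(Z|∅) ⇒ Z ⊥ G | ∅.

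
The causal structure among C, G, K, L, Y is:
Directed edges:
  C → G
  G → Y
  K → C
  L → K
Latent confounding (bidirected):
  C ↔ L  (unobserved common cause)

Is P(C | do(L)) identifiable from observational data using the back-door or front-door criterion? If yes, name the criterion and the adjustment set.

desc(L)\{L}={C,G,K,Y}; candidates ⊆ {—}.
L↔C: latent back-door arc(s) into L.
size 0: {}; under {} L still reaches {C,G,Y} ∋ C.
L↔C cannot be blocked by any observed set — no back-door set.
{K}: (i) intercepts every directed L→C path; (ii) no back-door L→{K}; (iii) {L} blocks every back-door {K}→C. Front-door holds.
P(C|do(L)) = Σ_{K} P(K|L) Σ_{L'} P(C|K,L')P(L').

P(C|do(L)): frontdoor, adjust for {K}.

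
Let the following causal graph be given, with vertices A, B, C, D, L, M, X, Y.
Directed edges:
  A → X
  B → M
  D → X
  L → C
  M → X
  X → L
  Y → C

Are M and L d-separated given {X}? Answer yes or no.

Bayes-Ball from M | {X} reaches {A,B,D}.
L ∉ reach(M|{X}) ⇒ M ⊥ L | {X}.

Yes — M ⊥ L | {X}.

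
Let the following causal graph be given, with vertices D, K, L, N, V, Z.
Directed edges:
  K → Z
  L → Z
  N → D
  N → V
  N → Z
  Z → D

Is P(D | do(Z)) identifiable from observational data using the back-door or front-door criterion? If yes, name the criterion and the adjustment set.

P(D|do(Z)): backdoor, adjust for {N}.

desc(Z)\{Z}={D}; candidates ⊆ {K,L,N,V}.
size 0: {}; under {} Z still reaches {D,K,L,N,V} ∋ D.
{N}: Z⊥D given {N} in G with Z→· removed — back-door holds.
P(D|do(Z)) = Σ_{N} P(D|Z,N)·P(N).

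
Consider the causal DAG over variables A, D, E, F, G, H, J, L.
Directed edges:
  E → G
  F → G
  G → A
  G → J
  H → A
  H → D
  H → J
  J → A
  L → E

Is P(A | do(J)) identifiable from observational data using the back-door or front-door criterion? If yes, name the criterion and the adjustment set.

desc(J)\{J}={A}; candidates ⊆ {D,E,F,G,H,L}.
size 0: {}; under {} J still reaches {A,D,E,F,G,H,L} ∋ A.
size 1: {D}, {E}, {F} …(+3); under {D} J still reaches {A,E,F,G,H,L} ∋ A.
{G,H}: J⊥A given {G,H} in G with J→· removed — back-door holds.
P(A|do(J)) = Σ_{G,H} P(A|J,G,H)·P(G,H).

P(A|do(J)): backdoor, adjust for {G, H}.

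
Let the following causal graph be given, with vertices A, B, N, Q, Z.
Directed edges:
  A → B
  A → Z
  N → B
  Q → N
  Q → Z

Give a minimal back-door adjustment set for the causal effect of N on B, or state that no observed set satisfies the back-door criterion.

desc(N)\{N}={B}; candidates ⊆ {A,Q,Z}.
∅: N⊥B given ∅ in G with N→· removed — back-door holds.

N→B: minimal back-door set ∅.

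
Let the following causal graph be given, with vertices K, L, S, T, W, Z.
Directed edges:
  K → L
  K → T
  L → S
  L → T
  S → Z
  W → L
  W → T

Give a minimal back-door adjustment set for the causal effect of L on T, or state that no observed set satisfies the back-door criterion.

desc(L)\{L}={S,T,Z}; candidates ⊆ {K,W}.
size 0: {}; under {} L still reaches {K,T,W} ∋ T.
size 1: {K}, {W}; under {K} L still reaches {T,W} ∋ T.
{K,W}: L⊥T given {K,W} in G with L→· removed — back-door holds.

L→T: minimal back-door set {K, W}.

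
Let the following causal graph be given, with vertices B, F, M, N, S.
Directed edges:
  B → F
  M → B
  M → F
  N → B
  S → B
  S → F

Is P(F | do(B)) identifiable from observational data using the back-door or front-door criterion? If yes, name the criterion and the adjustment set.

P(F|do(B)): backdoor, adjust for {M, S}.

desc(B)\{B}={F}; candidates ⊆ {M,N,S}.
size 0: {}; under {} B still reaches {F,M,N,S} ∋ F.
size 1: {M}, {N}, {S}; under {M} B still reaches {F,N,S} ∋ F.
{M,S}: B⊥F given {M,S} in G with B→· removed — back-door holds.
P(F|do(B)) = Σ_{M,S} P(F|B,M,S)·P(M,S).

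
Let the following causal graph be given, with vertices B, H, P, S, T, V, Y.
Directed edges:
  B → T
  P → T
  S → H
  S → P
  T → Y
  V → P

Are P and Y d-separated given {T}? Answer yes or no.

Bayes-Ball from P | {T} reaches {B,H,S,V}.
Y ∉ reach(P|{T}) ⇒ P ⊥ Y | {T}.

Yes — P ⊥ Y | {T}.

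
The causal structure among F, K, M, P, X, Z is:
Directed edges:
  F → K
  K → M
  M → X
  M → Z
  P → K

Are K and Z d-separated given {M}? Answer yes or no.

Yes — K ⊥ Z | {M}.

Bayes-Ball from K | {M} reaches {F,P}.
Z ∉ reach(K|{M}) ⇒ K ⊥ Z | {M}.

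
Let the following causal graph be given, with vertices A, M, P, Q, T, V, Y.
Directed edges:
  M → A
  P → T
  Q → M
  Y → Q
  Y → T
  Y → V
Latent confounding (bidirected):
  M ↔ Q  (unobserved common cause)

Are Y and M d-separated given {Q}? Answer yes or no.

Bayes-Ball from Y | {Q} reaches {A,M,T,V}.
M ∈ reach(Y|{Q}) ⇒ Y ⊥̸ M | {Q}.

No — Y and M are d-connected given {Q}.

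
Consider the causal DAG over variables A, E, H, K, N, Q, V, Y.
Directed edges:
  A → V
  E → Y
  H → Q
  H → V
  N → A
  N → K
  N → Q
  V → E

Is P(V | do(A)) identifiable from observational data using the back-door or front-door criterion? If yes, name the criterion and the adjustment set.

P(V|do(A)): backdoor, adjust for ∅.

desc(A)\{A}={E,V,Y}; candidates ⊆ {H,K,N,Q}.
∅: A⊥V given ∅ in G with A→· removed — back-door holds.
P(V|do(A)) = P(V|A) — no adjustment needed.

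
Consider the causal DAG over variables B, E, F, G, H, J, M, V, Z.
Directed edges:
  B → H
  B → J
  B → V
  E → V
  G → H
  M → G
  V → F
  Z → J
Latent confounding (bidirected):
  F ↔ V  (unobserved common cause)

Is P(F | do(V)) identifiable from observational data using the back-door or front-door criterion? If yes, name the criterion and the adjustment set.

desc(V)\{V}={F}; candidates ⊆ {B,E,G,H,J,M,Z}.
V↔F: latent back-door arc(s) into V.
size 0: {}; under {} V still reaches {B,E,F,H,J} ∋ F.
size 1: {B}, {E}, {G} …(+4); under {B} V still reaches {E,F} ∋ F.
size 2: {B,E}, {B,G}, {B,H} …(+18); under {B,E} V still reaches {F} ∋ F.
V↔F cannot be blocked by any observed set — no back-door set.
No mediator lies on a directed V→…→F path.
Neither criterion identifies P(F|do(V)) in this graph.

P(F|do(V)): not identifiable (no BD/FD set).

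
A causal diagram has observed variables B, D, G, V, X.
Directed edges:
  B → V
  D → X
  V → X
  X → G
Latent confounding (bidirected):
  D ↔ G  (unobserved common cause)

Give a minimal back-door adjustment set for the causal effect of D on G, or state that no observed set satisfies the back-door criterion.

D→G: no observed back-door set.

desc(D)\{D}={G,X}; candidates ⊆ {B,V}.
D↔G: latent back-door arc(s) into D.
size 0: {}; under {} D still reaches {G} ∋ G.
size 1: {B}, {V}; under {B} D still reaches {G} ∋ G.
size 2: {B,V}; under {B,V} D still reaches {G} ∋ G.
D↔G cannot be blocked by any observed set — no back-door set.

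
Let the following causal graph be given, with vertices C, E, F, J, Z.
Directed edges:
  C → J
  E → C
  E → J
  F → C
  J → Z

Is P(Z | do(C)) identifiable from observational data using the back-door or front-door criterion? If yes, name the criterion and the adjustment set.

desc(C)\{C}={J,Z}; candidates ⊆ {E,F}.
size 0: {}; under {} C still reaches {E,F,J,Z} ∋ Z.
{E}: C⊥Z given {E} in G with C→· removed — back-door holds.
P(Z|do(C)) = Σ_{E} P(Z|C,E)·P(E).

P(Z|do(C)): backdoor, adjust for {E}.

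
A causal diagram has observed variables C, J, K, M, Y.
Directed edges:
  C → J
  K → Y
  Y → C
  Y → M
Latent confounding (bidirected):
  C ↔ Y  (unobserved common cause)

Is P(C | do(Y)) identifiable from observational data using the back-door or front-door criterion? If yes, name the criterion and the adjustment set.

desc(Y)\{Y}={C,J,M}; candidates ⊆ {K}.
Y↔C: latent back-door arc(s) into Y.
size 0: {}; under {} Y still reaches {C,J,K} ∋ C.
size 1: {K}; under {K} Y still reaches {C,J} ∋ C.
Y↔C cannot be blocked by any observed set — no back-door set.
No mediator lies on a directed Y→…→C path.
Neither criterion identifies P(C|do(Y)) in this graph.

P(C|do(Y)): not identifiable (no BD/FD set).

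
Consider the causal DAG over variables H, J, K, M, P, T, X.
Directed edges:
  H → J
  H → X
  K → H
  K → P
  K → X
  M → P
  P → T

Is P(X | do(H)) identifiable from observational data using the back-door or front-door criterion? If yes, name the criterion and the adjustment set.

P(X|do(H)): backdoor, adjust for {K}.

desc(H)\{H}={J,X}; candidates ⊆ {K,M,P,T}.
size 0: {}; under {} H still reaches {K,P,T,X} ∋ X.
{K}: H⊥X given {K} in G with H→· removed — back-door holds.
P(X|do(H)) = Σ_{K} P(X|H,K)·P(K).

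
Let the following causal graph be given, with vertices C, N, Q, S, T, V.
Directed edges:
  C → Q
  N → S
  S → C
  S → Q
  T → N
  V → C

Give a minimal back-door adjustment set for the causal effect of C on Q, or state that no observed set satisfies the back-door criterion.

desc(C)\{C}={Q}; candidates ⊆ {N,S,T,V}.
size 0: {}; under {} C still reaches {N,Q,S,T,V} ∋ Q.
{S}: C⊥Q given {S} in G with C→· removed — back-door holds.

C→Q: minimal back-door set {S}.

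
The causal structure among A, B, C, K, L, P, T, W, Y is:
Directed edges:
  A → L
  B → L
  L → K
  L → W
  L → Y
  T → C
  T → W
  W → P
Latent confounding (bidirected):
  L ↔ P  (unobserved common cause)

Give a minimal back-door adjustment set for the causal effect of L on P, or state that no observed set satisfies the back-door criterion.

L→P: no observed back-door set.

desc(L)\{L}={K,P,W,Y}; candidates ⊆ {A,B,C,T}.
L↔P: latent back-door arc(s) into L.
size 0: {}; under {} L still reaches {A,B,P} ∋ P.
size 1: {A}, {B}, {C} …(+1); under {A} L still reaches {B,P} ∋ P.
size 2: {A,B}, {A,C}, {A,T} …(+3); under {A,B} L still reaches {P} ∋ P.
L↔P cannot be blocked by any observed set — no back-door set.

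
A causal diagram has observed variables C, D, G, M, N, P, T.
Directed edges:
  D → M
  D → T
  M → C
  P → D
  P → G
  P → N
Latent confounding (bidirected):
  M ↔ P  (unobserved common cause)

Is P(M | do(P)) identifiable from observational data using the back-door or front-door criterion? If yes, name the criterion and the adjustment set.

desc(P)\{P}={C,D,G,M,N,T}; candidates ⊆ {—}.
P↔M: latent back-door arc(s) into P.
size 0: {}; under {} P still reaches {C,M} ∋ M.
P↔M cannot be blocked by any observed set — no back-door set.
{D}: (i) intercepts every directed P→M path; (ii) no back-door P→{D}; (iii) {P} blocks every back-door {D}→M. Front-door holds.
P(M|do(P)) = Σ_{D} P(D|P) Σ_{P'} P(M|D,P')P(P').

P(M|do(P)): frontdoor, adjust for {D}.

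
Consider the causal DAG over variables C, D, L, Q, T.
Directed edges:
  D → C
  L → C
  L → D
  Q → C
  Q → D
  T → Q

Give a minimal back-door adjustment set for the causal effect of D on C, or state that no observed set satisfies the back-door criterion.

D→C: minimal back-door set {L, Q}.

desc(D)\{D}={C}; candidates ⊆ {L,Q,T}.
size 0: {}; under {} D still reaches {C,L,Q,T} ∋ C.
size 1: {L}, {Q}, {T}; under {L} D still reaches {C,Q,T} ∋ C.
{L,Q}: D⊥C given {L,Q} in G with D→· removed — back-door holds.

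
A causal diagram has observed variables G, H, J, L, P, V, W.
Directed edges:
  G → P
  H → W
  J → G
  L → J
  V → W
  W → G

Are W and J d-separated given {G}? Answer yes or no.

Bayes-Ball from W | {G} reaches {H,J,L,V}.
J ∈ reach(W|{G}) ⇒ W ⊥̸ J | {G}.

No — W and J are d-connected given {G}.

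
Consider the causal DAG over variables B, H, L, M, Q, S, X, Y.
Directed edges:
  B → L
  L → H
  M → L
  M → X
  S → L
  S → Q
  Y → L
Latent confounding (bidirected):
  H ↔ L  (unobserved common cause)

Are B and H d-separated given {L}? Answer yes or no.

Bayes-Ball from B | {L} reaches {H,M,Q,S,X,Y}.
H ∈ reach(B|{L}) ⇒ B ⊥̸ H | {L}.

No — B and H are d-connected given {L}.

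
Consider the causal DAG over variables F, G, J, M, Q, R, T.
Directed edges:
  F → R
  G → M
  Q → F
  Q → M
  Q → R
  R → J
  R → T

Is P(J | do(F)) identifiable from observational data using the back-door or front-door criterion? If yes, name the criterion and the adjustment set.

P(J|do(F)): backdoor, adjust for {Q}.

desc(F)\{F}={J,R,T}; candidates ⊆ {G,M,Q}.
size 0: {}; under {} F still reaches {J,M,Q,R,T} ∋ J.
{Q}: F⊥J given {Q} in G with F→· removed — back-door holds.
P(J|do(F)) = Σ_{Q} P(J|F,Q)·P(Q).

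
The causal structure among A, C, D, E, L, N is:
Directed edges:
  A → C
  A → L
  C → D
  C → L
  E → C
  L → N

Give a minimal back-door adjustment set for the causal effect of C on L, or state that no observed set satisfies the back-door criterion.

C→L: minimal back-door set {A}.

desc(C)\{C}={D,L,N}; candidates ⊆ {A,E}.
size 0: {}; under {} C still reaches {A,E,L,N} ∋ L.
{A}: C⊥L given {A} in G with C→· removed — back-door holds.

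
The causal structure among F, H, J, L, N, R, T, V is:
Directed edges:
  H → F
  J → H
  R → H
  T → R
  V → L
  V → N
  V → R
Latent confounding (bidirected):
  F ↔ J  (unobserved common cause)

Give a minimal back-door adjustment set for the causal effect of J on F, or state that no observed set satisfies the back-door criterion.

J→F: no observed back-door set.

desc(J)\{J}={F,H}; candidates ⊆ {L,N,R,T,V}.
J↔F: latent back-door arc(s) into J.
size 0: {}; under {} J still reaches {F} ∋ F.
size 1: {L}, {N}, {R} …(+2); under {L} J still reaches {F} ∋ F.
size 2: {L,N}, {L,R}, {L,T} …(+7); under {L,N} J still reaches {F} ∋ F.
J↔F cannot be blocked by any observed set — no back-door set.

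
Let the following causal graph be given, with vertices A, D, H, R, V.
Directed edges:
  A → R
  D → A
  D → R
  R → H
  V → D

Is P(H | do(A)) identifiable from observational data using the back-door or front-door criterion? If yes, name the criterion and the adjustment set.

P(H|do(A)): backdoor, adjust for {D}.

desc(A)\{A}={H,R}; candidates ⊆ {D,V}.
size 0: {}; under {} A still reaches {D,H,R,V} ∋ H.
{D}: A⊥H given {D} in G with A→· removed — back-door holds.
P(H|do(A)) = Σ_{D} P(H|A,D)·P(D).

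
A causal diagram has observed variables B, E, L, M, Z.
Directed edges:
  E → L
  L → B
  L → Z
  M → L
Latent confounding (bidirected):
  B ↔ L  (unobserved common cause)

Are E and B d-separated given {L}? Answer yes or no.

Bayes-Ball from E | {L} reaches {B,M}.
B ∈ reach(E|{L}) ⇒ E ⊥̸ B | {L}.

No — E and B are d-connected given {L}.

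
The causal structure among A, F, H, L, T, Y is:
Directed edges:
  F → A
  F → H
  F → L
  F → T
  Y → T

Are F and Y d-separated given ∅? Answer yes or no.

Yes — F ⊥ Y | ∅.

Bayes-Ball from F | ∅ reaches {A,H,L,T}.
Y ∉ reach(F|∅) ⇒ F ⊥ Y | ∅.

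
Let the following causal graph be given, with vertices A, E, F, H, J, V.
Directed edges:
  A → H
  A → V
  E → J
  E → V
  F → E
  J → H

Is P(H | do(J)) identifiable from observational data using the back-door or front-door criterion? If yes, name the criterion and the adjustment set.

desc(J)\{J}={H}; candidates ⊆ {A,E,F,V}.
∅: J⊥H given ∅ in G with J→· removed — back-door holds.
P(H|do(J)) = P(H|J) — no adjustment needed.

P(H|do(J)): backdoor, adjust for ∅.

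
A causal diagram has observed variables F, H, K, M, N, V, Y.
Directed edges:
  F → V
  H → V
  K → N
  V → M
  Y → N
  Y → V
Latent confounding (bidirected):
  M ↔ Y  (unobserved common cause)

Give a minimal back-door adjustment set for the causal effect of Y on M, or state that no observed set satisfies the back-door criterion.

Y→M: no observed back-door set.

desc(Y)\{Y}={M,N,V}; candidates ⊆ {F,H,K}.
Y↔M: latent back-door arc(s) into Y.
size 0: {}; under {} Y still reaches {M} ∋ M.
size 1: {F}, {H}, {K}; under {F} Y still reaches {M} ∋ M.
size 2: {F,H}, {F,K}, {H,K}; under {F,H} Y still reaches {M} ∋ M.
Y↔M cannot be blocked by any observed set — no back-door set.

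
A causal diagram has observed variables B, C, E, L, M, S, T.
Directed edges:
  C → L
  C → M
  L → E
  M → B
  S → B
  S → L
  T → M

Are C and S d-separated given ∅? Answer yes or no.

Yes — C ⊥ S | ∅.

Bayes-Ball from C | ∅ reaches {B,E,L,M}.
S ∉ reach(C|∅) ⇒ C ⊥ S | ∅.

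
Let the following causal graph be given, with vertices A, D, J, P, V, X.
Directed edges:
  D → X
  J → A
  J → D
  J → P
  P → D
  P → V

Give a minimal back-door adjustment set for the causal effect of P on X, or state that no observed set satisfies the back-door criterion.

P→X: minimal back-door set {J}.

desc(P)\{P}={D,V,X}; candidates ⊆ {A,J}.
size 0: {}; under {} P still reaches {A,D,J,X} ∋ X.
{J}: P⊥X given {J} in G with P→· removed — back-door holds.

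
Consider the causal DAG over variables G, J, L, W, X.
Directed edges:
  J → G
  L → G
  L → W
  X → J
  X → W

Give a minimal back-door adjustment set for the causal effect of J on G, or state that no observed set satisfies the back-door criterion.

J→G: minimal back-door set ∅.

desc(J)\{J}={G}; candidates ⊆ {L,W,X}.
∅: J⊥G given ∅ in G with J→· removed — back-door holds.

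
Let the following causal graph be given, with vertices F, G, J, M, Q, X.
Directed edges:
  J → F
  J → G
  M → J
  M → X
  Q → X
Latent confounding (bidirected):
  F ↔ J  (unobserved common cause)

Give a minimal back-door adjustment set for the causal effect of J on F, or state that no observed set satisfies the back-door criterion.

desc(J)\{J}={F,G}; candidates ⊆ {M,Q,X}.
J↔F: latent back-door arc(s) into J.
size 0: {}; under {} J still reaches {F,M,X} ∋ F.
size 1: {M}, {Q}, {X}; under {M} J still reaches {F} ∋ F.
size 2: {M,Q}, {M,X}, {Q,X}; under {M,Q} J still reaches {F} ∋ F.
J↔F cannot be blocked by any observed set — no back-door set.

J→F: no observed back-door set.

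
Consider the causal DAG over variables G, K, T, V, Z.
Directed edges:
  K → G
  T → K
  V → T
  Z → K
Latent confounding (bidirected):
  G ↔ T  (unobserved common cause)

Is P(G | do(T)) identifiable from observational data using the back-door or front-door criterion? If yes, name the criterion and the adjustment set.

P(G|do(T)): frontdoor, adjust for {K}.

desc(T)\{T}={G,K}; candidates ⊆ {V,Z}.
T↔G: latent back-door arc(s) into T.
size 0: {}; under {} T still reaches {G,V} ∋ G.
size 1: {V}, {Z}; under {V} T still reaches {G} ∋ G.
size 2: {V,Z}; under {V,Z} T still reaches {G} ∋ G.
T↔G cannot be blocked by any observed set — no back-door set.
{K}: (i) intercepts every directed T→G path; (ii) no back-door T→{K}; (iii) {T} blocks every back-door {K}→G. Front-door holds.
P(G|do(T)) = Σ_{K} P(K|T) Σ_{T'} P(G|K,T')P(T').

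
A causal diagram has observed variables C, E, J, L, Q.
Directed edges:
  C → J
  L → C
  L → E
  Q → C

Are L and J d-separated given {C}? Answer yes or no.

Yes — L ⊥ J | {C}.

Bayes-Ball from L | {C} reaches {E,Q}.
J ∉ reach(L|{C}) ⇒ L ⊥ J | {C}.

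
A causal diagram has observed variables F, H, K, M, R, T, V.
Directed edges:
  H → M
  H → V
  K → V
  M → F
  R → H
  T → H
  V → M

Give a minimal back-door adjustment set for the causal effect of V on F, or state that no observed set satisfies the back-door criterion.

V→F: minimal back-door set {H}.

desc(V)\{V}={F,M}; candidates ⊆ {H,K,R,T}.
size 0: {}; under {} V still reaches {F,H,K,M,R,T} ∋ F.
{H}: V⊥F given {H} in G with V→· removed — back-door holds.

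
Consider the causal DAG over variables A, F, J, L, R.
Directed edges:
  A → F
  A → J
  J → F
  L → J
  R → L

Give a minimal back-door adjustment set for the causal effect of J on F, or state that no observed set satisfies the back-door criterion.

J→F: minimal back-door set {A}.

desc(J)\{J}={F}; candidates ⊆ {A,L,R}.
size 0: {}; under {} J still reaches {A,F,L,R} ∋ F.
{A}: J⊥F given {A} in G with J→· removed — back-door holds.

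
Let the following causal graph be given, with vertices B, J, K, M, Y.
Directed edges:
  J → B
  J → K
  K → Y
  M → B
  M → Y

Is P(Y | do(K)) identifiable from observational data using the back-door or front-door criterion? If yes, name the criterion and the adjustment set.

desc(K)\{K}={Y}; candidates ⊆ {B,J,M}.
∅: K⊥Y given ∅ in G with K→· removed — back-door holds.
P(Y|do(K)) = P(Y|K) — no adjustment needed.

P(Y|do(K)): backdoor, adjust for ∅.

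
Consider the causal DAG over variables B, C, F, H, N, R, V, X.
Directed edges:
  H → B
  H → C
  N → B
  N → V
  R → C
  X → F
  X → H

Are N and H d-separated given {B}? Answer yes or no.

No — N and H are d-connected given {B}.

Bayes-Ball from N | {B} reaches {C,F,H,V,X}.
H ∈ reach(N|{B}) ⇒ N ⊥̸ H | {B}.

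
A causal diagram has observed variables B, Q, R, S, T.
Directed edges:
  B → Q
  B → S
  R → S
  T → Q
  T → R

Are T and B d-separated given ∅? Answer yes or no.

Yes — T ⊥ B | ∅.

Bayes-Ball from T | ∅ reaches {Q,R,S}.
B ∉ reach(T|∅) ⇒ T ⊥ B | ∅.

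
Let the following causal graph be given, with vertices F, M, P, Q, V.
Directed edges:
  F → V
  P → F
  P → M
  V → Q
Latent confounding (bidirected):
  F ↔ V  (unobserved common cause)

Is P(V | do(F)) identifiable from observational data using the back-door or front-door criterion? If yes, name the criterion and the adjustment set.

desc(F)\{F}={Q,V}; candidates ⊆ {M,P}.
F↔V: latent back-door arc(s) into F.
size 0: {}; under {} F still reaches {M,P,Q,V} ∋ V.
size 1: {M}, {P}; under {M} F still reaches {P,Q,V} ∋ V.
size 2: {M,P}; under {M,P} F still reaches {Q,V} ∋ V.
F↔V cannot be blocked by any observed set — no back-door set.
No mediator lies on a directed F→…→V path.
Neither criterion identifies P(V|do(F)) in this graph.

P(V|do(F)): not identifiable (no BD/FD set).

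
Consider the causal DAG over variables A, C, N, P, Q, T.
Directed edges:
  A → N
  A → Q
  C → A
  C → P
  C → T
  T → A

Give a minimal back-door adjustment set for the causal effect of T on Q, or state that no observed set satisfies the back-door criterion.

T→Q: minimal back-door set {C}.

desc(T)\{T}={A,N,Q}; candidates ⊆ {C,P}.
size 0: {}; under {} T still reaches {A,C,N,P,Q} ∋ Q.
{C}: T⊥Q given {C} in G with T→· removed — back-door holds.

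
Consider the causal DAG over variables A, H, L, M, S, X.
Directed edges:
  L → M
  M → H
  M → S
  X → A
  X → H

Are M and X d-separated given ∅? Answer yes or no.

Yes — M ⊥ X | ∅.

Bayes-Ball from M | ∅ reaches {H,L,S}.
X ∉ reach(M|∅) ⇒ M ⊥ X | ∅.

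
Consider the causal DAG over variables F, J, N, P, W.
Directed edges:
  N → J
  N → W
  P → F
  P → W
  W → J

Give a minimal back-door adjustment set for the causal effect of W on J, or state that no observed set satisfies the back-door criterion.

W→J: minimal back-door set {N}.

desc(W)\{W}={J}; candidates ⊆ {F,N,P}.
size 0: {}; under {} W still reaches {F,J,N,P} ∋ J.
{N}: W⊥J given {N} in G with W→· removed — back-door holds.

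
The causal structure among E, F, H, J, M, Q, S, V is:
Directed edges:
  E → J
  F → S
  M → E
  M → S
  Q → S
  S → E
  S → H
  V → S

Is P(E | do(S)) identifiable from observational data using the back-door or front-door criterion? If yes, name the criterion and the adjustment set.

desc(S)\{S}={E,H,J}; candidates ⊆ {F,M,Q,V}.
size 0: {}; under {} S still reaches {E,F,J,M,Q,V} ∋ E.
{M}: S⊥E given {M} in G with S→· removed — back-door holds.
P(E|do(S)) = Σ_{M} P(E|S,M)·P(M).

P(E|do(S)): backdoor, adjust for {M}.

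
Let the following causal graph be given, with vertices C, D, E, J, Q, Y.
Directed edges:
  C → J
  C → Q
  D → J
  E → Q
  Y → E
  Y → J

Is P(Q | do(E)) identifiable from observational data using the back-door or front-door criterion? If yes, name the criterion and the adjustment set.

P(Q|do(E)): backdoor, adjust for ∅.

desc(E)\{E}={Q}; candidates ⊆ {C,D,J,Y}.
∅: E⊥Q given ∅ in G with E→· removed — back-door holds.
P(Q|do(E)) = P(Q|E) — no adjustment needed.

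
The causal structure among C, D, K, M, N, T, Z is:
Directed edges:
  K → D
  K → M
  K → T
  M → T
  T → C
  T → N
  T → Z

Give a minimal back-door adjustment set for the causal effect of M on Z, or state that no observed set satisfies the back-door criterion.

desc(M)\{M}={C,N,T,Z}; candidates ⊆ {D,K}.
size 0: {}; under {} M still reaches {C,D,K,N,T,Z} ∋ Z.
{K}: M⊥Z given {K} in G with M→· removed — back-door holds.

M→Z: minimal back-door set {K}.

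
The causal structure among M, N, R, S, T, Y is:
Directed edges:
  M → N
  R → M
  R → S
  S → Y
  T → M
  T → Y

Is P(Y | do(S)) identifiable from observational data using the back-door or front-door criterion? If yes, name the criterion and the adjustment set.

P(Y|do(S)): backdoor, adjust for ∅.

desc(S)\{S}={Y}; candidates ⊆ {M,N,R,T}.
∅: S⊥Y given ∅ in G with S→· removed — back-door holds.
P(Y|do(S)) = P(Y|S) — no adjustment needed.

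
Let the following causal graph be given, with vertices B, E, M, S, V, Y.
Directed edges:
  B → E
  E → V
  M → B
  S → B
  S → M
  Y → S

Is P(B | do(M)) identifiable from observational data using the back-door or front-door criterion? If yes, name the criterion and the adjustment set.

desc(M)\{M}={B,E,V}; candidates ⊆ {S,Y}.
size 0: {}; under {} M still reaches {B,E,S,V,Y} ∋ B.
{S}: M⊥B given {S} in G with M→· removed — back-door holds.
P(B|do(M)) = Σ_{S} P(B|M,S)·P(S).

P(B|do(M)): backdoor, adjust for {S}.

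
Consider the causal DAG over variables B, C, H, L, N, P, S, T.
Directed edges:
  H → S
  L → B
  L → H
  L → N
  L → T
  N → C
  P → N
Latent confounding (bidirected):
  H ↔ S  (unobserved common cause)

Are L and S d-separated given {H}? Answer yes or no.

No — L and S are d-connected given {H}.

Bayes-Ball from L | {H} reaches {B,C,N,S,T}.
S ∈ reach(L|{H}) ⇒ L ⊥̸ S | {H}.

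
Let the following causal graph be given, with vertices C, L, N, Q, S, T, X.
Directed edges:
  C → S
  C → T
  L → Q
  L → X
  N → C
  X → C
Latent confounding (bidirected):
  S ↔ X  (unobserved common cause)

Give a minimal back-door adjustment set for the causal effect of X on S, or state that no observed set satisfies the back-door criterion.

desc(X)\{X}={C,S,T}; candidates ⊆ {L,N,Q}.
X↔S: latent back-door arc(s) into X.
size 0: {}; under {} X still reaches {L,Q,S} ∋ S.
size 1: {L}, {N}, {Q}; under {L} X still reaches {S} ∋ S.
size 2: {L,N}, {L,Q}, {N,Q}; under {L,N} X still reaches {S} ∋ S.
X↔S cannot be blocked by any observed set — no back-door set.

X→S: no observed back-door set.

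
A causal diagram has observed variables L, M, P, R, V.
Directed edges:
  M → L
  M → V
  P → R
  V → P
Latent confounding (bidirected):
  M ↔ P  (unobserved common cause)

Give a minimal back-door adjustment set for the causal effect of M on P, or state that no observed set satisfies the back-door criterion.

M→P: no observed back-door set.

desc(M)\{M}={L,P,R,V}; candidates ⊆ {—}.
M↔P: latent back-door arc(s) into M.
size 0: {}; under {} M still reaches {P,R} ∋ P.
M↔P cannot be blocked by any observed set — no back-door set.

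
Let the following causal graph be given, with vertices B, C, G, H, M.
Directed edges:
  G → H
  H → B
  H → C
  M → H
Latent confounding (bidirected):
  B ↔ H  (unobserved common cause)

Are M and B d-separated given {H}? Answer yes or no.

Bayes-Ball from M | {H} reaches {B,G}.
B ∈ reach(M|{H}) ⇒ M ⊥̸ B | {H}.

No — M and B are d-connected given {H}.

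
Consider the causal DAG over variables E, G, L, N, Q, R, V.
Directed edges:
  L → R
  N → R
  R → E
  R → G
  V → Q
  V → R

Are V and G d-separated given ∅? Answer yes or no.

Bayes-Ball from V | ∅ reaches {E,G,Q,R}.
G ∈ reach(V|∅) ⇒ V ⊥̸ G | ∅.

No — V and G are d-connected given ∅.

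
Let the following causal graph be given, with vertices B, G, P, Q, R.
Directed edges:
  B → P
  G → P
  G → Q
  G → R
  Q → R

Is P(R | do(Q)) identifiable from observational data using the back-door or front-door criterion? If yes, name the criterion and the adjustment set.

P(R|do(Q)): backdoor, adjust for {G}.

desc(Q)\{Q}={R}; candidates ⊆ {B,G,P}.
size 0: {}; under {} Q still reaches {G,P,R} ∋ R.
{G}: Q⊥R given {G} in G with Q→· removed — back-door holds.
P(R|do(Q)) = Σ_{G} P(R|Q,G)·P(G).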